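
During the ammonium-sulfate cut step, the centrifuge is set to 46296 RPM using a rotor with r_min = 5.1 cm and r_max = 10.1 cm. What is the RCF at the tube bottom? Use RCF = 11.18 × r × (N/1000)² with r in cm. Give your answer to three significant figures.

Use r_max = 10.1 cm.
RCF = 11.18 × 10.1 × (46.296)² = 11.18 × 10.1 × 2,143.319616 ≈ 242,019.4 × g

RCF ≈ 242000 ×g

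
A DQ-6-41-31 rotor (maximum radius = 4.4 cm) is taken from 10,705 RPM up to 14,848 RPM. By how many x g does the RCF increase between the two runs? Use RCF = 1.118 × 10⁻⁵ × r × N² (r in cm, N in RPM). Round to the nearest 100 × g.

RCF₁ = 1.118 × 10⁻⁵ × 4.4 × (10705)² = 1.118 × 10⁻⁵ × 4.4 × 114,597,025 ≈ 5,637.3 × g
RCF₂ = 1.118 × 10⁻⁵ × 4.4 × (14848)² = 1.118 × 10⁻⁵ × 4.4 × 220,463,104 ≈ 10,845 × g
Increase = 10,845 − 5,637.3 = 5,207.7

5200 x g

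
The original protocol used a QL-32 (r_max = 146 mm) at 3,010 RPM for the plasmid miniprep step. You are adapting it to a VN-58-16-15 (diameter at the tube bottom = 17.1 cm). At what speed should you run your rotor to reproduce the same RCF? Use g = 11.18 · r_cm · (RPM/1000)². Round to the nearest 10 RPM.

Original rotor: r = 146 mm = 14.6 cm
RCF_original = 11.18 × 14.6 × (3.01)² = 11.18 × 14.6 × 9.0601 ≈ 1,478.9 × g
Your rotor: r = 17.1 / 2 = 8.55 cm
1,478.9 = 11.18 × 8.55 × (N/1000)²
(N/1000)² = 1,478.9 / 95.589 = 15.47145
N = 1000 × √15.47145 ≈ 3,933.4

≈ 3930 RPM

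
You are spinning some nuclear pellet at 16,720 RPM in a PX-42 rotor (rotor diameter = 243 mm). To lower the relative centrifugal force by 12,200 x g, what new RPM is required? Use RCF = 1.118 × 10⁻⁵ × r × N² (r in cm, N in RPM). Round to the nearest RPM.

r = 243 mm / 2 = 121.5 mm = 12.15 cm
Current RCF = 1.118 × 10⁻⁵ × 12.15 × (16720)² = 1.118 × 10⁻⁵ × 12.15 × 279,558,400 ≈ 37,974.4 × g
Target RCF = 37,974.4 − 12,200 = 25,774.4 × g
N² = 25,774.4 / (13.5837 × 10⁻⁵) = 189,745,062
N ≈ √189,745,062 ≈ 13,774.8

N₂ ≈ 13775 RPM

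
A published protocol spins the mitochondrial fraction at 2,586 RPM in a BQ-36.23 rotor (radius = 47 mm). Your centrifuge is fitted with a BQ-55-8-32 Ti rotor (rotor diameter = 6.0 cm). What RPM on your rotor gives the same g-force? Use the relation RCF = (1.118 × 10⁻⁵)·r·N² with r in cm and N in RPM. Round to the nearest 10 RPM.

Original rotor: r = 47 mm = 4.7 cm
RCF_original = 1.118 × 10⁻⁵ × 4.7 × (2586)² = 1.118 × 10⁻⁵ × 4.7 × 6,687,396 ≈ 351.4 × g
Your rotor: r = 6.0 / 2 = 3 cm
351.4 = 1.118 × 10⁻⁵ × 3 × N²
N² = 351.4 / (3.354 × 10⁻⁵) = 10,477,042
N ≈ √10,477,042 ≈ 3,236.8

≈ 3240 RPM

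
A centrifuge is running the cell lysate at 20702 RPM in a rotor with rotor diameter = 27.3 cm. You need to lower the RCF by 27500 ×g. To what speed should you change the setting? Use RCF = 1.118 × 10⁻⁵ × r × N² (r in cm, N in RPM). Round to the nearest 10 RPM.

N₂ ≈ 15760 RPM

r = 27.3 / 2 = 13.65 cm
Current RCF = 1.118 × 10⁻⁵ × 13.65 × (20702)² = 1.118 × 10⁻⁵ × 13.65 × 428,572,804 ≈ 65,403.2 × g
Target RCF = 65,403.2 − 27,500 = 37,903.2 × g
N² = 37,903.2 / (15.2607 × 10⁻⁵) = 248,371,307
N ≈ √248,371,307 ≈ 15,759.8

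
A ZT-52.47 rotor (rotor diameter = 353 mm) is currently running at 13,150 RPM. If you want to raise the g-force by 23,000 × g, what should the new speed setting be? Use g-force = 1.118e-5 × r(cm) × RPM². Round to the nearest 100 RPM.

17000 RPM

r = 353 mm / 2 = 176.5 mm = 17.65 cm
Current RCF = 1.118 × 10⁻⁵ × 17.65 × (13150)² = 1.118 × 10⁻⁵ × 17.65 × 172,922,500 ≈ 34,122.3 × g
Target RCF = 34,122.3 + 23,000 = 57,122.3 × g
N² = 57,122.3 / (19.7327 × 10⁻⁵) = 289,480,406
N ≈ √289,480,406 ≈ 17,014.1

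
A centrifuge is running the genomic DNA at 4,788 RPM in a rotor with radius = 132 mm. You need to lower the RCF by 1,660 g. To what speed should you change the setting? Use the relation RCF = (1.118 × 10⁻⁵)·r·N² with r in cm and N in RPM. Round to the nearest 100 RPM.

r = 132 mm = 13.2 cm
Current RCF = 1.118 × 10⁻⁵ × 13.2 × (4788)² = 1.118 × 10⁻⁵ × 13.2 × 22,924,944 ≈ 3,383.2 × g
Target RCF = 3,383.2 − 1,660 = 1,723.2 × g
N² = 1,723.2 / (14.7576 × 10⁻⁵) = 11,676,695
N ≈ √11,676,695 ≈ 3,417.1

3400 RPM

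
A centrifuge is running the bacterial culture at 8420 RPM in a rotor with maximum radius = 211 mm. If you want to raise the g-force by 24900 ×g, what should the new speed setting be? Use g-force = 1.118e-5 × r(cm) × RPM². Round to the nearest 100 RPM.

r = 211 mm = 21.1 cm
Current RCF = 1.118 × 10⁻⁵ × 21.1 × (8420)² = 1.118 × 10⁻⁵ × 21.1 × 70,896,400 ≈ 16,724.3 × g
Target RCF = 16,724.3 + 24,900 = 41,624.3 × g
N² = 41,624.3 / (23.5898 × 10⁻⁵) = 176,450,415
N ≈ √176,450,415 ≈ 13,283.5

≈ 13300 RPM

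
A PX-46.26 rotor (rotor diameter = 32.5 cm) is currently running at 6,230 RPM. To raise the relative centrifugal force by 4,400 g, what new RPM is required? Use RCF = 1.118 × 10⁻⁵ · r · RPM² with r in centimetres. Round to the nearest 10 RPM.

N₂ ≈ 7940 RPM

r = 32.5 / 2 = 16.25 cm
Current RCF = 1.118 × 10⁻⁵ × 16.25 × (6230)² = 1.118 × 10⁻⁵ × 16.25 × 38,812,900 ≈ 7,051.3 × g
Target RCF = 7,051.3 + 4,400 = 11,451.3 × g
N² = 11,451.3 / (18.1675 × 10⁻⁵) = 63,031,788
N ≈ √63,031,788 ≈ 7,939.3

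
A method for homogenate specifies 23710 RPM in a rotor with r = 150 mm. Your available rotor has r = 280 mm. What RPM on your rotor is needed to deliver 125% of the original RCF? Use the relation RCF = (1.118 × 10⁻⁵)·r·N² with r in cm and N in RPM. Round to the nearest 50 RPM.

19400 RPM

Original rotor: r = 150 mm = 15.0 cm
RCF_original = 1.118 × 10⁻⁵ × 15 × (23710)² = 1.118 × 10⁻⁵ × 15 × 562,164,100 ≈ 94,274.9 × g
Target RCF = 1.25 × 94,274.9 ≈ 117,843.6 × g
Your rotor: r = 280 mm = 28.0 cm
117,843.6 = 1.118 × 10⁻⁵ × 28 × N²
N² = 117,843.6 / (31.304 × 10⁻⁵) = 376,449,016
N ≈ √376,449,016 ≈ 19,402.3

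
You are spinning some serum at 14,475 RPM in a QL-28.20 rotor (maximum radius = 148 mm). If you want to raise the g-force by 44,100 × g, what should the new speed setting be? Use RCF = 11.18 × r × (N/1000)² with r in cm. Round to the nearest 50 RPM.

r = 148 mm = 14.8 cm
Current RCF = 11.18 × 14.8 × (14.475)² = 11.18 × 14.8 × 209.525625 ≈ 34,668.9 × g
Target RCF = 34,668.9 + 44,100 = 78,768.9 × g
(N/1000)² = 78,768.9 / 165.464 = 476.0486
N = 1000 × √476.0486 ≈ 21,818.5

N₂ ≈ 21800 RPM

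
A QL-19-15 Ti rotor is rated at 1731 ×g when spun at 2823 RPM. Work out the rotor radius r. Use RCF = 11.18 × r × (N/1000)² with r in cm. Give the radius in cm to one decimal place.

1731 = 11.18 × r × (2.823)²
r = 1731 / (11.18 × 7.969329) = 1731 / 89.0971 ≈ 19.428 cm

r ≈ 19.4 cm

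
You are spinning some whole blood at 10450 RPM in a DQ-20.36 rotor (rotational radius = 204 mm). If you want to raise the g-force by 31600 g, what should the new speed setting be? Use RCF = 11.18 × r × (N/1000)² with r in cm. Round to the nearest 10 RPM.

r = 204 mm = 20.4 cm
Current RCF = 11.18 × 20.4 × (10.45)² = 11.18 × 20.4 × 109.2025 ≈ 24,906 × g
Target RCF = 24,906 + 31,600 = 56,506 × g
(N/1000)² = 56,506 / 228.072 = 247.7551
N = 1000 × √247.7551 ≈ 15,740.2

15740 RPM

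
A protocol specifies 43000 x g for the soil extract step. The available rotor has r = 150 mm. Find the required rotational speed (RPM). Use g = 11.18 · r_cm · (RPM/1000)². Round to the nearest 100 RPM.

r = 150 mm = 15.0 cm
43,000 = 11.18 × 15 × (N/1000)²
(N/1000)² = 43,000 / 167.7 = 256.4103
N = 1000 × √256.4103 ≈ 16,012.8

16000 RPM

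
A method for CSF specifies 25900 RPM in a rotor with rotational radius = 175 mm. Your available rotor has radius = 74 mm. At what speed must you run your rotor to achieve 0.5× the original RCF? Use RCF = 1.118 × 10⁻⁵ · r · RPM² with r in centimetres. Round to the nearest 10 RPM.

Original rotor: r = 175 mm = 17.5 cm
RCF_original = 1.118 × 10⁻⁵ × 17.5 × (25900)² = 1.118 × 10⁻⁵ × 17.5 × 670,810,000 ≈ 131,244 × g
Target RCF = 0.5 × 131,244 ≈ 65,622 × g
Your rotor: r = 74 mm = 7.4 cm
65,622 = 1.118 × 10⁻⁵ × 7.4 × N²
N² = 65,622 / (8.2732 × 10⁻⁵) = 793,187,642
N ≈ √793,187,642 ≈ 28,163.6

28160 RPM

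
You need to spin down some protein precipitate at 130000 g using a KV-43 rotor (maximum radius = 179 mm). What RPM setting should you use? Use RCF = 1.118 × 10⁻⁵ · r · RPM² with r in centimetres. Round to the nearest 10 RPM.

r = 179 mm = 17.9 cm
RCF = 1.118 × 10⁻⁵ × r × N²
130,000 = 1.118 × 10⁻⁵ × 17.9 × N²
N² = 130,000 / (20.0122 × 10⁻⁵) = 649,603,742
N ≈ √649,603,742 ≈ 25,487.3

N ≈ 25490 RPM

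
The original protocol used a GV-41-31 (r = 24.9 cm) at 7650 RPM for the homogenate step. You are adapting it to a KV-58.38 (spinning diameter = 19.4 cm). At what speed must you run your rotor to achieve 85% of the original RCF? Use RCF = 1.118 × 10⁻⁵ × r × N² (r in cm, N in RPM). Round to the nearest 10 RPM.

11300 RPM

RCF_original = 1.118 × 10⁻⁵ × 24.9 × (7650)² = 1.118 × 10⁻⁵ × 24.9 × 58,522,500 ≈ 16,291.6 × g
Target RCF = 0.85 × 16,291.6 ≈ 13,847.9 × g
Your rotor: r = 19.4 / 2 = 9.7 cm
13,847.9 = 1.118 × 10⁻⁵ × 9.7 × N²
N² = 13,847.9 / (10.8446 × 10⁻⁵) = 127,693,968
N ≈ √127,693,968 ≈ 11,300.2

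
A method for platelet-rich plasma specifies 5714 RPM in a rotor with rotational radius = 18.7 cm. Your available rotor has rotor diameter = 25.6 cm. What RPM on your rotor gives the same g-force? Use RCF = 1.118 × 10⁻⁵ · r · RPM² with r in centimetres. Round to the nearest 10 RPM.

6910 RPM

RCF = 1.118 × 10⁻⁵ × r × N²
RCF_original = 1.118 × 10⁻⁵ × 18.7 × (5714)² = 1.118 × 10⁻⁵ × 18.7 × 32,649,796 ≈ 6,826 × g
Your rotor: r = 25.6 / 2 = 12.8 cm
6,826 = 1.118 × 10⁻⁵ × 12.8 × N²
N² = 6,826 / (14.3104 × 10⁻⁵) = 47,699,575
N ≈ √47,699,575 ≈ 6,906.5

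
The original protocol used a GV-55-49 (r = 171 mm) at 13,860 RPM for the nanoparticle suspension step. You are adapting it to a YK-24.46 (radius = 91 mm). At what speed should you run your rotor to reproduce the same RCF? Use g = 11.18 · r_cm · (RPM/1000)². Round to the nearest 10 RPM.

Original rotor: r = 171 mm = 17.1 cm
RCF_original = 11.18 × 17.1 × (13.86)² = 11.18 × 17.1 × 192.0996 ≈ 36,725.2 × g
Your rotor: r = 91 mm = 9.1 cm
36,725.2 = 11.18 × 9.1 × (N/1000)²
(N/1000)² = 36,725.2 / 101.738 = 360.9782
N = 1000 × √360.9782 ≈ 18,999.4

19000 RPM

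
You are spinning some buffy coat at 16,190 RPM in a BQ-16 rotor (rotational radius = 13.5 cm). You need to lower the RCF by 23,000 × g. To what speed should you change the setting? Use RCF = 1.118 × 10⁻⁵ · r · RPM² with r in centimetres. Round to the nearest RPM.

Current RCF = 1.118 × 10⁻⁵ × 13.5 × (16190)² = 1.118 × 10⁻⁵ × 13.5 × 262,116,100 ≈ 39,561.2 × g
Target RCF = 39,561.2 − 23,000 = 16,561.2 × g
N² = 16,561.2 / (15.093 × 10⁻⁵) = 109,727,688
N ≈ √109,727,688 ≈ 10,475.1

≈ 10475 RPM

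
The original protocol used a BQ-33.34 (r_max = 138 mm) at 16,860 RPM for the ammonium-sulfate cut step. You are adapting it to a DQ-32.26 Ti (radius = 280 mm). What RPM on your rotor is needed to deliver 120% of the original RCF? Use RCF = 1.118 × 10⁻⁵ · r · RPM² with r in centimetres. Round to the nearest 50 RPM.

Original rotor: r = 138 mm = 13.8 cm
RCF = 1.118 × 10⁻⁵ × r × N²
RCF_original = 1.118 × 10⁻⁵ × 13.8 × (16860)² = 1.118 × 10⁻⁵ × 13.8 × 284,259,600 ≈ 43,856.7 × g
Target RCF = 1.2 × 43,856.7 ≈ 52,628 × g
Your rotor: r = 280 mm = 28.0 cm
52,628 = 1.118 × 10⁻⁵ × 28 × N²
N² = 52,628 / (31.304 × 10⁻⁵) = 168,119,090
N ≈ √168,119,090 ≈ 12,966.1

12950 RPM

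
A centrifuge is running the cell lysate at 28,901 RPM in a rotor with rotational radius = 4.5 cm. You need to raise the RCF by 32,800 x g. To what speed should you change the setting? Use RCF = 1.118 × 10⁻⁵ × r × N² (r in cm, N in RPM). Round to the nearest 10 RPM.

38560 RPM

Current RCF = 1.118 × 10⁻⁵ × 4.5 × (28901)² = 1.118 × 10⁻⁵ × 4.5 × 835,267,801 ≈ 42,022.3 × g
Target RCF = 42,022.3 + 32,800 = 74,822.3 × g
N² = 74,822.3 / (5.031 × 10⁻⁵) = 1,487,225,204
N ≈ √1,487,225,204 ≈ 38,564.6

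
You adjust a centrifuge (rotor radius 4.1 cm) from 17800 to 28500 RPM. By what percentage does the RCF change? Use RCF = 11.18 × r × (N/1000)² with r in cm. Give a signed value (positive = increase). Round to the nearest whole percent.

RCF ∝ N², so the ratio is (28500/17800)² = (1.601124)² = 2.5636.
Change = 2.5636 − 1 = +1.5636 → +156.4%.

+156%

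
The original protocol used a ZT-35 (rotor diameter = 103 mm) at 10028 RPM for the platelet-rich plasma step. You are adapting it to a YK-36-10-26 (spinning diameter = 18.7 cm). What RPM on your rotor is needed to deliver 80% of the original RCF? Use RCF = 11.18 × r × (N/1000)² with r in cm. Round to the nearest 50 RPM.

≈ 6650 RPM

Original rotor: r = 103 mm / 2 = 51.5 mm = 5.15 cm
RCF = 11.18 × r × (N/1000)²
RCF_original = 11.18 × 5.15 × (10.028)² = 11.18 × 5.15 × 100.560784 ≈ 5,790 × g
Target RCF = 0.8 × 5,790 ≈ 4,632 × g
Your rotor: r = 18.7 / 2 = 9.35 cm
4,632 = 11.18 × 9.35 × (N/1000)²
(N/1000)² = 4,632 / 104.533 = 44.31137
N = 1000 × √44.31137 ≈ 6,656.7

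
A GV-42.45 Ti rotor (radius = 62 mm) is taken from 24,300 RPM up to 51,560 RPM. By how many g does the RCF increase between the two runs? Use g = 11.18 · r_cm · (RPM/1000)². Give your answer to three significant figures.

≈ 143000 g

r = 62 mm = 6.2 cm
RCF₁ = 11.18 × 6.2 × (24.3)² = 11.18 × 6.2 × 590.49 ≈ 40,930.4 × g
RCF₂ = 11.18 × 6.2 × (51.56)² = 11.18 × 6.2 × 2,658.4336 ≈ 184,272 × g
Increase = 184,272 − 40,930.4 = 143,341.6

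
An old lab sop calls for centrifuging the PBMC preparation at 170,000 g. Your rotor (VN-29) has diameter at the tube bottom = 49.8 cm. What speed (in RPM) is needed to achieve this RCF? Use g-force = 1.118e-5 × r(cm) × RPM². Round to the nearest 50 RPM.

24700 RPM

r = 49.8 / 2 = 24.9 cm
170,000 = 1.118 × 10⁻⁵ × 24.9 × N²
N² = 170,000 / (27.8382 × 10⁻⁵) = 610,671,667
N ≈ √610,671,667 ≈ 24,711.8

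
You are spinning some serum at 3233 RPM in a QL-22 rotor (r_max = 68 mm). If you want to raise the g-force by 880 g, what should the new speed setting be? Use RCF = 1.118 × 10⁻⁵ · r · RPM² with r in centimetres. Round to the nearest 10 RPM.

4690 RPM

r = 68 mm = 6.8 cm
Current RCF = 1.118 × 10⁻⁵ × 6.8 × (3233)² = 1.118 × 10⁻⁵ × 6.8 × 10,452,289 ≈ 794.6 × g
Target RCF = 794.6 + 880 = 1,674.6 × g
N² = 1,674.6 / (7.6024 × 10⁻⁵) = 22,027,255
N ≈ √22,027,255 ≈ 4,693.3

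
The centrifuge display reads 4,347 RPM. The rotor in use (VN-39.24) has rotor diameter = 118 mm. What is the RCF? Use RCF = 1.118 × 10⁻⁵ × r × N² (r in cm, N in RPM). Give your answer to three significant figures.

RCF ≈ 1250 × g

r = 118 mm / 2 = 59 mm = 5.9 cm
RCF = 1.118 × 10⁻⁵ × 5.9 × (4347)² = 1.118 × 10⁻⁵ × 5.9 × 18,896,409 ≈ 1,246.4 × g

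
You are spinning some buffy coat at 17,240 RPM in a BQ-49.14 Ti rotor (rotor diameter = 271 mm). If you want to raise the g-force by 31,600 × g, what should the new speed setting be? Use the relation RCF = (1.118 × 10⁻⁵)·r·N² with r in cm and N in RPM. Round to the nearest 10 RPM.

r = 271 mm / 2 = 135.5 mm = 13.55 cm
Current RCF = 1.118 × 10⁻⁵ × 13.55 × (17240)² = 1.118 × 10⁻⁵ × 13.55 × 297,217,600 ≈ 45,025.2 × g
Target RCF = 45,025.2 + 31,600 = 76,625.2 × g
N² = 76,625.2 / (15.1489 × 10⁻⁵) = 505,813,623
N ≈ √505,813,623 ≈ 22,490.3

22490 RPM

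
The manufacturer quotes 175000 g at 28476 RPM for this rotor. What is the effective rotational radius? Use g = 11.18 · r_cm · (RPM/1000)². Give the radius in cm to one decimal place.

19.3 cm

175000 = 11.18 × r × (28.476)²
r = 175000 / (11.18 × 810.882576) = 175000 / 9065.667 ≈ 19.304 cm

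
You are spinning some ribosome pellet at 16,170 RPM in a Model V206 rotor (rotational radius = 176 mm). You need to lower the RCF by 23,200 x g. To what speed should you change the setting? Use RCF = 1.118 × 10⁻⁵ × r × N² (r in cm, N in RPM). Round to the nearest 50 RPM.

≈ 12000 RPM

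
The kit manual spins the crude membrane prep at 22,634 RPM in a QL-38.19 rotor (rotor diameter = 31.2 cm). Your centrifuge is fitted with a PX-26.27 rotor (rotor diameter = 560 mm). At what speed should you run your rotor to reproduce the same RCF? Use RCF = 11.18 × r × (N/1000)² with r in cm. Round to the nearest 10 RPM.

Original rotor: r = 31.2 / 2 = 15.6 cm
RCF_original = 11.18 × 15.6 × (22.634)² = 11.18 × 15.6 × 512.297956 ≈ 89,348.9 × g
Your rotor: r = 560 mm / 2 = 280 mm = 28 cm
89,348.9 = 11.18 × 28 × (N/1000)²
(N/1000)² = 89,348.9 / 313.04 = 285.4233
N = 1000 × √285.4233 ≈ 16,894.5

16890 RPM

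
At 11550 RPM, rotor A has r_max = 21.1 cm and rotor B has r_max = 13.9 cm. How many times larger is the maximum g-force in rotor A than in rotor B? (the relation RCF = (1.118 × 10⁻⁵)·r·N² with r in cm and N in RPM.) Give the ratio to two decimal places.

1.52

At fixed N, RCF ∝ r, so RCF_A/RCF_B = r_A/r_B = 21.1 / 13.9 = 1.5180.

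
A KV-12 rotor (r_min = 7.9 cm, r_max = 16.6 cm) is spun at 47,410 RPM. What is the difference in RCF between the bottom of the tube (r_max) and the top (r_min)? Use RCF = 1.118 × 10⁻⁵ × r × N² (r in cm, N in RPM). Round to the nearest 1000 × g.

RCF_max = 1.118 × 10⁻⁵ × 16.6 × (47410)² = 1.118 × 10⁻⁵ × 16.6 × 2,247,708,100 ≈ 417,147.7 × g
RCF_min = 1.118 × 10⁻⁵ × 7.9 × (47410)² = 1.118 × 10⁻⁵ × 7.9 × 2,247,708,100 ≈ 198,522.1 × g
ΔRCF = 417,147.7 − 198,522.1 = 218,625.6

ΔRCF ≈ 219000 x g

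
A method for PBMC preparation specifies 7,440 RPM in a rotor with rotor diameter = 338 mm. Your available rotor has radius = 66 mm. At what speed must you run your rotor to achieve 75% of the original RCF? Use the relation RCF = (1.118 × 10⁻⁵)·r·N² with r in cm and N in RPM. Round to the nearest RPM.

Original rotor: r = 338 mm / 2 = 169 mm = 16.9 cm
RCF_original = 1.118 × 10⁻⁵ × 16.9 × (7440)² = 1.118 × 10⁻⁵ × 16.9 × 55,353,600 ≈ 10,458.6 × g
Target RCF = 0.75 × 10,458.6 ≈ 7,844 × g
Your rotor: r = 66 mm = 6.6 cm
7,844 = 1.118 × 10⁻⁵ × 6.6 × N²
N² = 7,844 / (7.3788 × 10⁻⁵) = 106,304,548
N ≈ √106,304,548 ≈ 10,310.4

≈ 10310 RPM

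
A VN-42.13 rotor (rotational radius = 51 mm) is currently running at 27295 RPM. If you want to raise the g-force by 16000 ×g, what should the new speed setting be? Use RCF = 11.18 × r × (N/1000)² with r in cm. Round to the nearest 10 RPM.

32030 RPM

r = 51 mm = 5.1 cm
Current RCF = 11.18 × 5.1 × (27.295)² = 11.18 × 5.1 × 745.017025 ≈ 42,479.4 × g
Target RCF = 42,479.4 + 16,000 = 58,479.4 × g
(N/1000)² = 58,479.4 / 57.018 = 1025.631
N = 1000 × √1025.631 ≈ 32,025.5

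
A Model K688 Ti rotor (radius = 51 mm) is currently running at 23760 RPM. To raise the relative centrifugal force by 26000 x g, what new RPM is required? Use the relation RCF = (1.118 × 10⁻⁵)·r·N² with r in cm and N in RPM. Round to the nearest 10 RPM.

N₂ ≈ 31950 RPM

r = 51 mm = 5.1 cm
Current RCF = 1.118 × 10⁻⁵ × 5.1 × (23760)² = 1.118 × 10⁻⁵ × 5.1 × 564,537,600 ≈ 32,188.8 × g
Target RCF = 32,188.8 + 26,000 = 58,188.8 × g
N² = 58,188.8 / (5.7018 × 10⁻⁵) = 1,020,533,866
N ≈ √1,020,533,866 ≈ 31,945.8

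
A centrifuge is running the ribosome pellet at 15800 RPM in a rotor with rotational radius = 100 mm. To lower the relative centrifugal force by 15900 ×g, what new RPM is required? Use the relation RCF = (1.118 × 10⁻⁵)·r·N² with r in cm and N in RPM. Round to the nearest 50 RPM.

10350 RPM

r = 100 mm = 10.0 cm
Current RCF = 1.118 × 10⁻⁵ × 10 × (15800)² = 1.118 × 10⁻⁵ × 10 × 249,640,000 ≈ 27,909.8 × g
Target RCF = 27,909.8 − 15,900 = 12,009.8 × g
N² = 12,009.8 / (11.18 × 10⁻⁵) = 107,422,182
N ≈ √107,422,182 ≈ 10,364.5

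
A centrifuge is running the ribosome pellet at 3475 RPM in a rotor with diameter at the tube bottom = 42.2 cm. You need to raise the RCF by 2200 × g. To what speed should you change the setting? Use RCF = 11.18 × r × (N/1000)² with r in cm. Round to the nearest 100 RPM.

≈ 4600 RPM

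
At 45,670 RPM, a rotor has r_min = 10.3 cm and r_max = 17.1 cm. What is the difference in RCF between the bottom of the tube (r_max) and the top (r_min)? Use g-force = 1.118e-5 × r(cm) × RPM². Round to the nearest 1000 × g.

159000 ×g

RCF_max = 1.118 × 10⁻⁵ × 17.1 × (45670)² = 1.118 × 10⁻⁵ × 17.1 × 2,085,748,900 ≈ 398,749.3 × g
RCF_min = 1.118 × 10⁻⁵ × 10.3 × (45670)² = 1.118 × 10⁻⁵ × 10.3 × 2,085,748,900 ≈ 240,182.3 × g
ΔRCF = 398,749.3 − 240,182.3 = 158,567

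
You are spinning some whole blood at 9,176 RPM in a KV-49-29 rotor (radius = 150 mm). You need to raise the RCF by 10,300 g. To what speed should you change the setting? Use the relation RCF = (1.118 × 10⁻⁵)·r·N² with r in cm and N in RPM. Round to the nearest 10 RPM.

r = 150 mm = 15.0 cm
Current RCF = 1.118 × 10⁻⁵ × 15 × (9176)² = 1.118 × 10⁻⁵ × 15 × 84,198,976 ≈ 14,120.2 × g
Target RCF = 14,120.2 + 10,300 = 24,420.2 × g
N² = 24,420.2 / (16.77 × 10⁻⁵) = 145,618,366
N ≈ √145,618,366 ≈ 12,067.2

≈ 12070 RPM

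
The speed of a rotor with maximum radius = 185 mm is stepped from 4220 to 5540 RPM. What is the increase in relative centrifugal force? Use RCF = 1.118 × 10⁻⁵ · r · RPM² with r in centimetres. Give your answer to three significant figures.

r = 185 mm = 18.5 cm
RCF₁ = 1.118 × 10⁻⁵ × 18.5 × (4220)² = 1.118 × 10⁻⁵ × 18.5 × 17,808,400 ≈ 3,683.3 × g
RCF₂ = 1.118 × 10⁻⁵ × 18.5 × (5540)² = 1.118 × 10⁻⁵ × 18.5 × 30,691,600 ≈ 6,347.9 × g
Increase = 6,347.9 − 3,683.3 = 2,664.6

2660 g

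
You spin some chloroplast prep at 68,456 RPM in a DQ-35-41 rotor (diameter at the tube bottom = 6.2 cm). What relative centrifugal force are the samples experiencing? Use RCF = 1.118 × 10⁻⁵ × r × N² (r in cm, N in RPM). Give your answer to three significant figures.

RCF ≈ 162000 × g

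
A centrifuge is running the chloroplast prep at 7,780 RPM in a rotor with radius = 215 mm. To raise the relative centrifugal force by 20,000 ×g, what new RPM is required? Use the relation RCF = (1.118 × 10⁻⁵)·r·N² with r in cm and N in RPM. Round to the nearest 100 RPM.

r = 215 mm = 21.5 cm
Current RCF = 1.118 × 10⁻⁵ × 21.5 × (7780)² = 1.118 × 10⁻⁵ × 21.5 × 60,528,400 ≈ 14,549.2 × g
Target RCF = 14,549.2 + 20,000 = 34,549.2 × g
N² = 34,549.2 / (24.037 × 10⁻⁵) = 143,733,411
N ≈ √143,733,411 ≈ 11,988.9

12000 RPM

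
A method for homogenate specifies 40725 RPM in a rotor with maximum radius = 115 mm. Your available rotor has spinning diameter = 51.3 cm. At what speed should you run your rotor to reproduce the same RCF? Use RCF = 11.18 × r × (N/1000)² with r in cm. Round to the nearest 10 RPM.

27270 RPM

Original rotor: r = 115 mm = 11.5 cm
RCF_original = 11.18 × 11.5 × (40.725)² = 11.18 × 11.5 × 1,658.525625 ≈ 213,236.6 × g
Your rotor: r = 51.3 / 2 = 25.65 cm
213,236.6 = 11.18 × 25.65 × (N/1000)²
(N/1000)² = 213,236.6 / 286.767 = 743.5883
N = 1000 × √743.5883 ≈ 27,268.8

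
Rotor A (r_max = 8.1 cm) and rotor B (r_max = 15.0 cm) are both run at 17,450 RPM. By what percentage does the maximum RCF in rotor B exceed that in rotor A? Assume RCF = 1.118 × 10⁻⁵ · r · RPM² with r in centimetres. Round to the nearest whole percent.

85%

At equal RPM, RCF scales linearly with r: ratio = 15.0 / 8.1 = 1.8519.
So rotor B delivers 85.2% more g-force.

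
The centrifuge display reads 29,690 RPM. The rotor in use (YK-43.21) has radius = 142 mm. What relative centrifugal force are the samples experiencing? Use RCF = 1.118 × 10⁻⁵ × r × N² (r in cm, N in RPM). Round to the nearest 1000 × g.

r = 142 mm = 14.2 cm
RCF = 1.118 × 10⁻⁵ × r × N²
RCF = 1.118 × 10⁻⁵ × 14.2 × (29690)² = 1.118 × 10⁻⁵ × 14.2 × 881,496,100 ≈ 139,942.8 × g

140000 ×g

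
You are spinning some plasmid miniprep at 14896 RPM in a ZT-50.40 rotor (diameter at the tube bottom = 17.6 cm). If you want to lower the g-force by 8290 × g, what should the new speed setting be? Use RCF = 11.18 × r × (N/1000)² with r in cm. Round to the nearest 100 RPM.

≈ 11700 RPM

r = 17.6 / 2 = 8.8 cm
Current RCF = 11.18 × 8.8 × (14.896)² = 11.18 × 8.8 × 221.890816 ≈ 21,830.5 × g
Target RCF = 21,830.5 − 8,290 = 13,540.5 × g
(N/1000)² = 13,540.5 / 98.384 = 137.6291
N = 1000 × √137.6291 ≈ 11,731.5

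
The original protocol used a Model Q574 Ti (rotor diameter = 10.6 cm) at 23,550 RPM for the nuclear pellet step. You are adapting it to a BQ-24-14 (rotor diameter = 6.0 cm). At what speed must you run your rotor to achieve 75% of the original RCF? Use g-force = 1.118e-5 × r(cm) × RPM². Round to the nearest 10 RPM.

Original rotor: r = 10.6 / 2 = 5.3 cm
RCF = 1.118 × 10⁻⁵ × r × N²
RCF_original = 1.118 × 10⁻⁵ × 5.3 × (23550)² = 1.118 × 10⁻⁵ × 5.3 × 554,602,500 ≈ 32,862.4 × g
Target RCF = 0.75 × 32,862.4 ≈ 24,646.8 × g
Your rotor: r = 6.0 / 2 = 3 cm
24,646.8 = 1.118 × 10⁻⁵ × 3 × N²
N² = 24,646.8 / (3.354 × 10⁻⁵) = 734,847,943
N ≈ √734,847,943 ≈ 27,108.1

≈ 27110 RPM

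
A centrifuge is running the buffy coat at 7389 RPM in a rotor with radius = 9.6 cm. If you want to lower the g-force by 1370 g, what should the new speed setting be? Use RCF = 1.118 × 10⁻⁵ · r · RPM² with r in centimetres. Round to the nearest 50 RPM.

≈ 6450 RPM

Current RCF = 1.118 × 10⁻⁵ × 9.6 × (7389)² = 1.118 × 10⁻⁵ × 9.6 × 54,597,321 ≈ 5,859.8 × g
Target RCF = 5,859.8 − 1,370 = 4,489.8 × g
N² = 4,489.8 / (10.7328 × 10⁻⁵) = 41,832,513
N ≈ √41,832,513 ≈ 6,467.8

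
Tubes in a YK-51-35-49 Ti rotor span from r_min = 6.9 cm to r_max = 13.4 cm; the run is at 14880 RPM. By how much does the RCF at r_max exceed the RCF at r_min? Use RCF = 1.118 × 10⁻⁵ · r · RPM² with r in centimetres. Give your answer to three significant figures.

ΔRCF ≈ 16100 ×g

ΔRCF = 1.118 × 10⁻⁵ × (r_max − r_min) × N² = 1.118 × 10⁻⁵ × 6.5 × 221,414,400 ≈ 16,090.2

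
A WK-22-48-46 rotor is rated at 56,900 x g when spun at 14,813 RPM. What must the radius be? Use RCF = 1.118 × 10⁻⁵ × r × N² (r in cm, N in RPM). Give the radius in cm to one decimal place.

r ≈ 23.2 cm

56900 = 1.118 × 10⁻⁵ × r × (14813)²
r = 56900 / (1.118 × 10⁻⁵ × 219,424,969) = 56900 / 2453.171 ≈ 23.194 cm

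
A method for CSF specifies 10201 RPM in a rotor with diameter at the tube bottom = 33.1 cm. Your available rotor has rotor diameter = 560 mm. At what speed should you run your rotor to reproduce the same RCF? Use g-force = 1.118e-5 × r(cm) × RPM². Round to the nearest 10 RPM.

7840 RPM

Original rotor: r = 33.1 / 2 = 16.55 cm
RCF = 1.118 × 10⁻⁵ × r × N²
RCF_original = 1.118 × 10⁻⁵ × 16.55 × (10201)² = 1.118 × 10⁻⁵ × 16.55 × 104,060,401 ≈ 19,254.2 × g
Your rotor: r = 560 mm / 2 = 280 mm = 28 cm
19,254.2 = 1.118 × 10⁻⁵ × 28 × N²
N² = 19,254.2 / (31.304 × 10⁻⁵) = 61,507,156
N ≈ √61,507,156 ≈ 7,842.6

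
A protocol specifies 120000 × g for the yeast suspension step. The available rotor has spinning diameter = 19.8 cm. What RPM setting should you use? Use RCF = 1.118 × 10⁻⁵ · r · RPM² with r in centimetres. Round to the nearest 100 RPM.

32900 RPM

r = 19.8 / 2 = 9.9 cm
RCF = 1.118 × 10⁻⁵ × r × N²
120,000 = 1.118 × 10⁻⁵ × 9.9 × N²
N² = 120,000 / (11.0682 × 10⁻⁵) = 1,084,187,131
N ≈ √1,084,187,131 ≈ 32,927.0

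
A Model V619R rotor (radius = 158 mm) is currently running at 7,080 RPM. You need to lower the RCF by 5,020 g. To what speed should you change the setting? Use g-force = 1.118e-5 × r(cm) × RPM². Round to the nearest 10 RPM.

≈ 4660 RPM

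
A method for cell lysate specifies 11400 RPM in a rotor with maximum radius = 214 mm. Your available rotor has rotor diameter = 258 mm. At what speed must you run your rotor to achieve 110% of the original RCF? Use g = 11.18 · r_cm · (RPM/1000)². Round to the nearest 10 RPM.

Original rotor: r = 214 mm = 21.4 cm
RCF_original = 11.18 × 21.4 × (11.4)² = 11.18 × 21.4 × 129.96 ≈ 31,093.2 × g
Target RCF = 1.1 × 31,093.2 ≈ 34,202.5 × g
Your rotor: r = 258 mm / 2 = 129 mm = 12.9 cm
34,202.5 = 11.18 × 12.9 × (N/1000)²
(N/1000)² = 34,202.5 / 144.222 = 237.1518
N = 1000 × √237.1518 ≈ 15,399.7

≈ 15400 RPM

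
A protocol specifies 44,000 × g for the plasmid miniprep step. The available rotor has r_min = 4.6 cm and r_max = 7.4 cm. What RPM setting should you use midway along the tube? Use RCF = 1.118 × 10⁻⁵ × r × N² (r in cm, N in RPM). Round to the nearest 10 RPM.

r_avg = (4.6 + 7.4) / 2 = 6 cm
RCF = 1.118 × 10⁻⁵ × r × N²
44,000 = 1.118 × 10⁻⁵ × 6 × N²
N² = 44,000 / (6.708 × 10⁻⁵) = 655,933,214
N ≈ √655,933,214 ≈ 25,611.2

25610 RPM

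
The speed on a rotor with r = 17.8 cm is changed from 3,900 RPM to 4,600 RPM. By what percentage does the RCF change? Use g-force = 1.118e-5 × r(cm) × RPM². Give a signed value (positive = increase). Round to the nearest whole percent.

+39%

RCF ∝ N², so the ratio is (4600/3900)² = (1.179487)² = 1.3912.
Change = 1.3912 − 1 = +0.3912 → +39.1%.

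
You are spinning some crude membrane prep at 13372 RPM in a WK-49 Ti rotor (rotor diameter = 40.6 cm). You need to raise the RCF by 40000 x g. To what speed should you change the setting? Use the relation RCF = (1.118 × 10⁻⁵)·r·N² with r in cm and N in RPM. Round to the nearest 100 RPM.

N₂ ≈ 18800 RPM

r = 40.6 / 2 = 20.3 cm
Current RCF = 1.118 × 10⁻⁵ × 20.3 × (13372)² = 1.118 × 10⁻⁵ × 20.3 × 178,810,384 ≈ 40,581.7 × g
Target RCF = 40,581.7 + 40,000 = 80,581.7 × g
N² = 80,581.7 / (22.6954 × 10⁻⁵) = 355,057,413
N ≈ √355,057,413 ≈ 18,843.0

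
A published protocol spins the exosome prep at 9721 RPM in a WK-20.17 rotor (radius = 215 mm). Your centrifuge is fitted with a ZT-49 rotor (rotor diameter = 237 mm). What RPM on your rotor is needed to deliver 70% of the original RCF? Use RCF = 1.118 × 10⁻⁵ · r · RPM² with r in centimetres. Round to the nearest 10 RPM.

Original rotor: r = 215 mm = 21.5 cm
RCF_original = 1.118 × 10⁻⁵ × 21.5 × (9721)² = 1.118 × 10⁻⁵ × 21.5 × 94,497,841 ≈ 22,714.4 × g
Target RCF = 0.7 × 22,714.4 ≈ 15,900.1 × g
Your rotor: r = 237 mm / 2 = 118.5 mm = 11.85 cm
15,900.1 = 1.118 × 10⁻⁵ × 11.85 × N²
N² = 15,900.1 / (13.2483 × 10⁻⁵) = 120,016,153
N ≈ √120,016,153 ≈ 10,955.2

≈ 10960 RPM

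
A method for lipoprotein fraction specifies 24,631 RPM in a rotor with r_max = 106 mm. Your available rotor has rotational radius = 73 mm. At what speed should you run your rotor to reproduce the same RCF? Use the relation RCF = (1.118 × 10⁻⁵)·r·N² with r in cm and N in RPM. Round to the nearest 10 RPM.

Original rotor: r = 106 mm = 10.6 cm
RCF = 1.118 × 10⁻⁵ × r × N²
RCF_original = 1.118 × 10⁻⁵ × 10.6 × (24631)² = 1.118 × 10⁻⁵ × 10.6 × 606,686,161 ≈ 71,897.2 × g
Your rotor: r = 73 mm = 7.3 cm
71,897.2 = 1.118 × 10⁻⁵ × 7.3 × N²
N² = 71,897.2 / (8.1614 × 10⁻⁵) = 880,941,995
N ≈ √880,941,995 ≈ 29,680.7

29680 RPM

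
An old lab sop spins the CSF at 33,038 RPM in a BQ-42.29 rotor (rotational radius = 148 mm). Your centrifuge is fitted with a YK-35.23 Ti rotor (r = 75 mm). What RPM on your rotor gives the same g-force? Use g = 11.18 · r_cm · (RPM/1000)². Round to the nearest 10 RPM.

Original rotor: r = 148 mm = 14.8 cm
RCF = 11.18 × r × (N/1000)²
RCF_original = 11.18 × 14.8 × (33.038)² = 11.18 × 14.8 × 1,091.509444 ≈ 180,605.5 × g
Your rotor: r = 75 mm = 7.5 cm
180,605.5 = 11.18 × 7.5 × (N/1000)²
(N/1000)² = 180,605.5 / 83.85 = 2153.912
N = 1000 × √2153.912 ≈ 46,410.3

≈ 46410 RPM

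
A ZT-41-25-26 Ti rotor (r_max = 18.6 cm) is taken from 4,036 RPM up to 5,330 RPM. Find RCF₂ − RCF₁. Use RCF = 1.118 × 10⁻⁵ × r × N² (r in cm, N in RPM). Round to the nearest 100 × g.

2500 ×g

RCF₁ = 1.118 × 10⁻⁵ × 18.6 × (4036)² = 1.118 × 10⁻⁵ × 18.6 × 16,289,296 ≈ 3,387.3 × g
RCF₂ = 1.118 × 10⁻⁵ × 18.6 × (5330)² = 1.118 × 10⁻⁵ × 18.6 × 28,408,900 ≈ 5,907.6 × g
Increase = 5,907.6 − 3,387.3 = 2,520.3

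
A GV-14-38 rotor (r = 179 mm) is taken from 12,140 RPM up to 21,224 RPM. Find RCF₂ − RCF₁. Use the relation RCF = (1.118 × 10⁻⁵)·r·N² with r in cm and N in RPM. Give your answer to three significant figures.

60700 x g

r = 179 mm = 17.9 cm
RCF₁ = 1.118 × 10⁻⁵ × 17.9 × (12140)² = 1.118 × 10⁻⁵ × 17.9 × 147,379,600 ≈ 29,493.9 × g
RCF₂ = 1.118 × 10⁻⁵ × 17.9 × (21224)² = 1.118 × 10⁻⁵ × 17.9 × 450,458,176 ≈ 90,146.6 × g
Increase = 90,146.6 − 29,493.9 = 60,652.7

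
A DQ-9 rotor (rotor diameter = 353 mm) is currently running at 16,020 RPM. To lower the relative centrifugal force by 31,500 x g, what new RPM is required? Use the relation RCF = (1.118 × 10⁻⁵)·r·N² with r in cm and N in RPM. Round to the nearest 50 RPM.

r = 353 mm / 2 = 176.5 mm = 17.65 cm
Current RCF = 1.118 × 10⁻⁵ × 17.65 × (16020)² = 1.118 × 10⁻⁵ × 17.65 × 256,640,400 ≈ 50,642.1 × g
Target RCF = 50,642.1 − 31,500 = 19,142.1 × g
N² = 19,142.1 / (19.7327 × 10⁻⁵) = 97,006,999
N ≈ √97,006,999 ≈ 9,849.2

≈ 9850 RPM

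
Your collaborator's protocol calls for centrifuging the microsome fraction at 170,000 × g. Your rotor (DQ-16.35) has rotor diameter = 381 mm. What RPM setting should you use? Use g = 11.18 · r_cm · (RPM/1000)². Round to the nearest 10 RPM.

r = 381 mm / 2 = 190.5 mm = 19.05 cm
170,000 = 11.18 × 19.05 × (N/1000)²
(N/1000)² = 170,000 / 212.979 = 798.2008
N = 1000 × √798.2008 ≈ 28,252.4

≈ 28250 RPM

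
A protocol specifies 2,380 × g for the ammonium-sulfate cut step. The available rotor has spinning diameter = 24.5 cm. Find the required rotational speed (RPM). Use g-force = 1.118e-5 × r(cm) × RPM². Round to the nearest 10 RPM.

≈ 4170 RPM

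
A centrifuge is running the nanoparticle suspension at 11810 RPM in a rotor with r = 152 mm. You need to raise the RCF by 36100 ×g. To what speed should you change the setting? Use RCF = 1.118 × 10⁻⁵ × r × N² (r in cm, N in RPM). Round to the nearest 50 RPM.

r = 152 mm = 15.2 cm
Current RCF = 1.118 × 10⁻⁵ × 15.2 × (11810)² = 1.118 × 10⁻⁵ × 15.2 × 139,476,100 ≈ 23,702 × g
Target RCF = 23,702 + 36,100 = 59,802 × g
N² = 59,802 / (16.9936 × 10⁻⁵) = 351,908,954
N ≈ √351,908,954 ≈ 18,759.2

18750 RPM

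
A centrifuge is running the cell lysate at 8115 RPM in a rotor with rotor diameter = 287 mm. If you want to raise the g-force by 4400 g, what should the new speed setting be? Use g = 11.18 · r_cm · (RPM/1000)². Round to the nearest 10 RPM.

r = 287 mm / 2 = 143.5 mm = 14.35 cm
Current RCF = 11.18 × 14.35 × (8.115)² = 11.18 × 14.35 × 65.853225 ≈ 10,565 × g
Target RCF = 10,565 + 4,400 = 14,965 × g
(N/1000)² = 14,965 / 160.433 = 93.27881
N = 1000 × √93.27881 ≈ 9,658.1

≈ 9660 RPM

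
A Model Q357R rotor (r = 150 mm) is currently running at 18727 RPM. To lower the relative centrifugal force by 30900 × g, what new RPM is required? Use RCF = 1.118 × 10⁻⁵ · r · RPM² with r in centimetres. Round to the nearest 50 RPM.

r = 150 mm = 15.0 cm
Current RCF = 1.118 × 10⁻⁵ × 15 × (18727)² = 1.118 × 10⁻⁵ × 15 × 350,700,529 ≈ 58,812.5 × g
Target RCF = 58,812.5 − 30,900 = 27,912.5 × g
N² = 27,912.5 / (16.77 × 10⁻⁵) = 166,443,053
N ≈ √166,443,053 ≈ 12,901.3

12900 RPM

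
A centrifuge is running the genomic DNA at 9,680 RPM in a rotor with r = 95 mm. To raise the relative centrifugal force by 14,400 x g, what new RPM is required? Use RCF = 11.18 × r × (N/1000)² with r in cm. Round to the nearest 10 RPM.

r = 95 mm = 9.5 cm
Current RCF = 11.18 × 9.5 × (9.68)² = 11.18 × 9.5 × 93.7024 ≈ 9,952.1 × g
Target RCF = 9,952.1 + 14,400 = 24,352.1 × g
(N/1000)² = 24,352.1 / 106.21 = 229.2826
N = 1000 × √229.2826 ≈ 15,142.1

N₂ ≈ 15140 RPM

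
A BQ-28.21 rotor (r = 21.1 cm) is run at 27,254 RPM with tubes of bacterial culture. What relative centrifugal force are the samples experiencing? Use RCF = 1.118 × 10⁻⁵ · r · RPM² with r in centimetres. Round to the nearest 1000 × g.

RCF = 1.118 × 10⁻⁵ × 21.1 × (27254)² = 1.118 × 10⁻⁵ × 21.1 × 742,780,516 ≈ 175,220.4 × g

175000 x g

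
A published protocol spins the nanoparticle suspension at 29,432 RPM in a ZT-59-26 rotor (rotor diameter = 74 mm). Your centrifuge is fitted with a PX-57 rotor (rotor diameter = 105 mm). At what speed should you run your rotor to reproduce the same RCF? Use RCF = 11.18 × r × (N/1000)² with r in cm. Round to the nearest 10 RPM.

24710 RPM

Original rotor: r = 74 mm / 2 = 37 mm = 3.7 cm
RCF = 11.18 × r × (N/1000)²
RCF_original = 11.18 × 3.7 × (29.432)² = 11.18 × 3.7 × 866.242624 ≈ 35,833 × g
Your rotor: r = 105 mm / 2 = 52.5 mm = 5.25 cm
35,833 = 11.18 × 5.25 × (N/1000)²
(N/1000)² = 35,833 / 58.695 = 610.4949
N = 1000 × √610.4949 ≈ 24,708.2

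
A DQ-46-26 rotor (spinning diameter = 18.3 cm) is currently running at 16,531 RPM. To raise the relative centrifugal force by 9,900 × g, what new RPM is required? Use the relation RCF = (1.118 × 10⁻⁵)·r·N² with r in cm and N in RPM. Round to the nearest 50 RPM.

N₂ ≈ 19250 RPM

r = 18.3 / 2 = 9.15 cm
Current RCF = 1.118 × 10⁻⁵ × 9.15 × (16531)² = 1.118 × 10⁻⁵ × 9.15 × 273,273,961 ≈ 27,955.1 × g
Target RCF = 27,955.1 + 9,900 = 37,855.1 × g
N² = 37,855.1 / (10.2297 × 10⁻⁵) = 370,050,930
N ≈ √370,050,930 ≈ 19,236.7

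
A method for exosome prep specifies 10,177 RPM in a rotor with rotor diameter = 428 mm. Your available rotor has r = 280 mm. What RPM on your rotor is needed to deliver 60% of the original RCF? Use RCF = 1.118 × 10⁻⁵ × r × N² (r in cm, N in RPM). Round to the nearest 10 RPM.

Original rotor: r = 428 mm / 2 = 214 mm = 21.4 cm
RCF_original = 1.118 × 10⁻⁵ × 21.4 × (10177)² = 1.118 × 10⁻⁵ × 21.4 × 103,571,329 ≈ 24,779.6 × g
Target RCF = 0.6 × 24,779.6 ≈ 14,867.8 × g
Your rotor: r = 280 mm = 28.0 cm
14,867.8 = 1.118 × 10⁻⁵ × 28 × N²
N² = 14,867.8 / (31.304 × 10⁻⁵) = 47,494,889
N ≈ √47,494,889 ≈ 6,891.7

6890 RPM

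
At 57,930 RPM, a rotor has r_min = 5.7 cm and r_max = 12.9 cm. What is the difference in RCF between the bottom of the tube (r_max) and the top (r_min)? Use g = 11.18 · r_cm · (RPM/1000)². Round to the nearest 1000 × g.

ΔRCF = 11.18 × (r_max − r_min) × (N/1000)² = 11.18 × 7.2 × 3,355.8849 ≈ 270,135.3

ΔRCF ≈ 270000 x g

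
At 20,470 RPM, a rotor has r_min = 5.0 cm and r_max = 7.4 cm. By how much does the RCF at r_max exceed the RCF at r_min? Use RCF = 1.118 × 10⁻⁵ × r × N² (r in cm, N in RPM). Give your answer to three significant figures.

11200 ×g

ΔRCF = 1.118 × 10⁻⁵ × (r_max − r_min) × N² = 1.118 × 10⁻⁵ × 2.4 × 419,020,900 ≈ 11,243.2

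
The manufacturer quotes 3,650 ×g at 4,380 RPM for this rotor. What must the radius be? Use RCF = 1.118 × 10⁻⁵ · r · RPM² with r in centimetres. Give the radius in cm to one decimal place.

17.0 cm

3650 = 1.118 × 10⁻⁵ × r × (4380)²
r = 3650 / (1.118 × 10⁻⁵ × 19,184,400) = 3650 / 214.4816 ≈ 17.018 cm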